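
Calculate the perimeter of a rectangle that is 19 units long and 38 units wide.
Perimeter = 2 * (length + width)
Perimeter = 2 * (19 + 38)
Perimeter = 2 * 57
Perimeter = 114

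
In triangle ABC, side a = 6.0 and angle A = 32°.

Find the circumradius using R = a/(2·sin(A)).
R = a/(2·sin(A)) = 6.0/(2·sin(32°))
R = 6.0/(2·0.529919) = 6.0/1.059839 = 5.661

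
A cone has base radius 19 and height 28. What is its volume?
Volume = (1/3) * pi * r² * h
Volume = (1/3) * pi * 19² * 28
Volume = (1/3) * pi * 361 * 28
Volume = (1/3) * pi * 10108
Volume = 10585.07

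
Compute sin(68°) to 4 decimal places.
sin(68 degrees) = 0.9272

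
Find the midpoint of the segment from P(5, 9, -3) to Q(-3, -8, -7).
Midpoint = ((5-3)/2, (9-8)/2, (-3-7)/2) = (1, 0.5, -5)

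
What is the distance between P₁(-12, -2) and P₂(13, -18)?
Using the distance formula: d = sqrt((x₂-x₁)² + (y₂-y₁)²)
dx = 13 - (-12) = 25
dy = (-18) - (-2) = -16
d = sqrt(25² + (-16)²) = sqrt(625 + 256) = sqrt(881) = 29.68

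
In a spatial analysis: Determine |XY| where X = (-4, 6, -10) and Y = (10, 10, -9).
d = √[(14)² + (4)² + (1)²] = √213 = 14.59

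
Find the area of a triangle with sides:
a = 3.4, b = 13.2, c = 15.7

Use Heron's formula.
s = (a+b+c)/2 = (3.4+13.2+15.7)/2 = 16.15
A = √(s(s-a)(s-b)(s-c)) = √(16.15·12.75·2.95·0.45)
A = √273.349 = 16.53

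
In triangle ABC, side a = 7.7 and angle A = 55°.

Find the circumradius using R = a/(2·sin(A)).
R = a/(2·sin(A)) = 7.7/(2·sin(55°))
R = 7.7/(2·0.819152) = 7.7/1.638304 = 4.7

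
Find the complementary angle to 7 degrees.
Complementary angles sum to 90 degrees.
Other angle = 90 - 7
Other angle = 83 degrees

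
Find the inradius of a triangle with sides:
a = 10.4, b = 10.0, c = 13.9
s = (a+b+c)/2 = (10.4+10.0+13.9)/2 = 17.15
Area = √(s(s-a)(s-b)(s-c)) = √(17.15·6.75·7.15·3.25) = 51.8655
r = Area/s = 51.8655/17.15 = 3.024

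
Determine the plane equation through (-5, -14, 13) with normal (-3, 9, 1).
d = n·P = (-3)(-5) + (9)(-14) + (1)(13) = -98
Plane: -3x + 9y + z = -98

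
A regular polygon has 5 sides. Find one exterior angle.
Exterior angle of a regular n-gon = 360/n
Exterior angle = 360/5
Exterior angle = 72 degrees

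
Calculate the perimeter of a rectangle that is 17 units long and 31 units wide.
Perimeter = 2 * (length + width)
Perimeter = 2 * (17 + 31)
Perimeter = 2 * 48
Perimeter = 96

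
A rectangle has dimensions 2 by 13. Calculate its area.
Area = length * width
Area = 2 * 13
Area = 26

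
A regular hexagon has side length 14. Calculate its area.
For a regular 6-gon with side length s = 14:
Apothem a = s / (2*tan(pi/6)) = 14 / (2*tan(pi/6)) ≈ 12.1244
Perimeter P = 6 * 14 = 84
Area = (1/2) * P * a = (1/2) * 84 * 12.1244 = 509.22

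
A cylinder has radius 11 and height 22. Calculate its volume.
Volume = pi * r² * h
Volume = pi * 11² * 22
Volume = pi * 121 * 22
Volume = pi * 2662
Volume = 8362.92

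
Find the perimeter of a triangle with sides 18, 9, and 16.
Perimeter = sum of all sides
Perimeter = 18 + 9 + 16
Perimeter = 43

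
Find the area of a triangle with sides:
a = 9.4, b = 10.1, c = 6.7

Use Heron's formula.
s = (a+b+c)/2 = (9.4+10.1+6.7)/2 = 13.1
A = √(s(s-a)(s-b)(s-c)) = √(13.1·3.7·3·6.4)
A = √930.624 = 30.51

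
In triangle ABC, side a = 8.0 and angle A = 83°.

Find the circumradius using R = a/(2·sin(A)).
R = a/(2·sin(A)) = 8.0/(2·sin(83°))
R = 8.0/(2·0.992546) = 8.0/1.985092 = 4.03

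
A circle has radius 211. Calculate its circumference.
Circumference = 2 * pi * r
Circumference = 2 * pi * 211
Circumference = 1325.75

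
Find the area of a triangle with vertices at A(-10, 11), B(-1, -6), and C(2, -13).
Using the coordinate formula: Area = (1/2)|x₁(y₂-y₃) + x₂(y₃-y₁) + x₃(y₁-y₂)|
Area = (1/2)|(-10)((-6)-(-13)) + (-1)((-13)-11) + 2(11-(-6))|
Area = (1/2)|(-10)*7 + (-1)*(-24) + 2*17|
Area = (1/2)|(-70) + 24 + 34|
Area = (1/2)*12 = 6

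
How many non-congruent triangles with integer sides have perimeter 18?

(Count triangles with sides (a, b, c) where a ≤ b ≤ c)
With a ≤ b ≤ c and a + b + c = 18, the triangle inequality a + b > c gives c < 18/2, so c ≤ 8.
Iterate a from 1 to ⌊p/3⌋ = 6; for each a, b ranges from a to ⌊(p−a)/2⌋ with c = p − a − b, keeping only c ≥ b.
Triples: (2, 8, 8), (3, 7, 8), (4, 6, 8), …
Count = 7 triangles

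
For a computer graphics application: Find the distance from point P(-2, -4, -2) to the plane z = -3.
d = |0(-2) + 0(-4) + 1(-2) - (-3)| / √(0² + 0² + 1²) = 1/√1 = 1.0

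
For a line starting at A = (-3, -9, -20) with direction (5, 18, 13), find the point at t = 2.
P(2) = (-3 + 5(2), -9 + 18(2), -20 + 13(2)) = (7, 27, 6)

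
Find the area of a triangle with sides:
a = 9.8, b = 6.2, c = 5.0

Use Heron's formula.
s = (a+b+c)/2 = (9.8+6.2+5.0)/2 = 10.5
A = √(s(s-a)(s-b)(s-c)) = √(10.5·0.7·4.3·5.5)
A = √173.827 = 13.18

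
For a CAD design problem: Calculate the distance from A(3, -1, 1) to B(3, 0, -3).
d = √[(0)² + (1)² + (-4)²] = √17 = 4.123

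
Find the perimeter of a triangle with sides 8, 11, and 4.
Perimeter = sum of all sides
Perimeter = 8 + 11 + 4
Perimeter = 23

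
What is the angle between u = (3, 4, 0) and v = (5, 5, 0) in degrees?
u·v = 35, |u|² = 25, |v|² = 50
cos θ = 35/√1250 ≈ 0.9899
θ ≈ 8.13°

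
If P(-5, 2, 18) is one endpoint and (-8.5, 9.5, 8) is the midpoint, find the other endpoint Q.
Q = (2×(-8.5) - (-5), 2×9.5 - 2, 2×8 - 18) = (-12, 17, -2)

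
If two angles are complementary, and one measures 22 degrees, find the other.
Complementary angles sum to 90 degrees.
Other angle = 90 - 22
Other angle = 68 degrees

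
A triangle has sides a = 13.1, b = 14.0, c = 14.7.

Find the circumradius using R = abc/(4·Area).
s = (a+b+c)/2 = 20.9
Area = √(s(s-a)(s-b)(s-c)) = √(20.9·7.8·6.9·6.2) = 83.5105
R = abc/(4·Area) = (13.1·14.0·14.7)/(4·83.5105) = 2695.98/334.042 = 8.071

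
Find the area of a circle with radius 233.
Area = pi * r²
Area = pi * 233²
Area = pi * 54289
Area = 170553.92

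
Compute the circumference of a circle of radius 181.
Circumference = 2 * pi * r
Circumference = 2 * pi * 181
Circumference = 1137.26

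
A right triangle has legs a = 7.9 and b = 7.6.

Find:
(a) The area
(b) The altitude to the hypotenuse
(a) Area = ½ab = ½·7.9·7.6 = 30.02
(b) Hypotenuse c = √(7.9² + 7.6²) = √120.17 = 10.9622
    Area = ½·c·h_c  →  h_c = 2·Area/c = 2·30.02/10.9622 = 5.477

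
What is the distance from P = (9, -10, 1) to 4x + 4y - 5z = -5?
d = |4(9) + 4(-10) + (-5)(1) - (-5)| / √(4² + 4² + (-5)²) = 4/√57 = 0.5298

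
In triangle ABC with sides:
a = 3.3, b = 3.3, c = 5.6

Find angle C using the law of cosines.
cos(C) = (a² + b² - c²)/(2ab)
cos(C) = (3.3² + 3.3² - 5.6²)/(2·3.3·3.3) = -9.58/21.78 = -0.439853
C = arccos(-0.439853) = 116.1°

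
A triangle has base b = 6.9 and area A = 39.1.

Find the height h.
A = ½bh  →  h = 2A/b
h = 2·39.1/6.9 = 11.33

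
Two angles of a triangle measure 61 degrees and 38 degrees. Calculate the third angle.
Sum of angles in a triangle = 180 degrees
Third angle = 180 - 61 - 38
Third angle = 81 degrees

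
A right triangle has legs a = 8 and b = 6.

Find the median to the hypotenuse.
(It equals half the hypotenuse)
Hypotenuse c = √(8² + 6²) = √100 = 10
Median to hypotenuse = c/2 = 5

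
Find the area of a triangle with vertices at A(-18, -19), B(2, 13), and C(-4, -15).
Using the coordinate formula: Area = (1/2)|x₁(y₂-y₃) + x₂(y₃-y₁) + x₃(y₁-y₂)|
Area = (1/2)|(-18)(13-(-15)) + 2((-15)-(-19)) + (-4)((-19)-13)|
Area = (1/2)|(-18)*28 + 2*4 + (-4)*(-32)|
Area = (1/2)|(-504) + 8 + 128|
Area = (1/2)*368 = 184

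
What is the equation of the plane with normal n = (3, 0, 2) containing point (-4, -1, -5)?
d = n·P = (3)(-4) + (0)(-1) + (2)(-5) = -22
Plane: 3x + 2z = -22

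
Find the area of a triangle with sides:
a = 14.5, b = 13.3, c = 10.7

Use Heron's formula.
s = (a+b+c)/2 = (14.5+13.3+10.7)/2 = 19.25
A = √(s(s-a)(s-b)(s-c)) = √(19.25·4.75·5.95·8.55)
A = √4651.65 = 68.2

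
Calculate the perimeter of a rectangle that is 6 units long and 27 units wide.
Perimeter = 2 * (length + width)
Perimeter = 2 * (6 + 27)
Perimeter = 2 * 33
Perimeter = 66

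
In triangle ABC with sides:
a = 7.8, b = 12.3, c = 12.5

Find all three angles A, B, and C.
By the law of cosines:
cos(A) = (b² + c² - a²)/(2bc) = 0.802276  →  A = 36.65°
cos(B) = (a² + c² - b²)/(2ac) = 0.337436  →  B = 70.28°
cos(C) = (a² + b² - c²)/(2ab) = 0.291224  →  C = 73.07°
Check: A + B + C = 180.0° ✓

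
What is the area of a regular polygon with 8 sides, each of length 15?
For a regular 8-gon with side length s = 15:
Apothem a = s / (2*tan(pi/8)) = 15 / (2*tan(pi/8)) ≈ 18.1066
Perimeter P = 8 * 15 = 120
Area = (1/2) * P * a = (1/2) * 120 * 18.1066 = 1086.40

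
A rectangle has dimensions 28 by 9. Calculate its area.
Area = length * width
Area = 28 * 9
Area = 252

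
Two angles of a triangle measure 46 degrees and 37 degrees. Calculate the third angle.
Sum of angles in a triangle = 180 degrees
Third angle = 180 - 46 - 37
Third angle = 97 degrees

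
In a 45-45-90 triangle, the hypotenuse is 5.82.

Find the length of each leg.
In a 45-45-90 triangle, hypotenuse = leg·√2  →  leg = hypotenuse/√2
leg = 5.82/√2 = 4.115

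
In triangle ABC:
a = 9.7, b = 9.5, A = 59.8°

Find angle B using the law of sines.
sin(B)/b = sin(A)/a
sin(B) = b·sin(A)/a = 9.5·sin(59.8°)/9.7 = 0.846455
B = arcsin(0.846455) = 57.83°  (b ≤ a, so B ≤ A and the acute solution is unique)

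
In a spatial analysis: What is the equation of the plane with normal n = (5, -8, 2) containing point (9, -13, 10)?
d = n·P = (5)(9) + (-8)(-13) + (2)(10) = 169
Plane: 5x - 8y + 2z = 169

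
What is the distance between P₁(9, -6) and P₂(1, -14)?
Using the distance formula: d = sqrt((x₂-x₁)² + (y₂-y₁)²)
dx = 1 - 9 = -8
dy = (-14) - (-6) = -8
d = sqrt((-8)² + (-8)²) = sqrt(64 + 64) = sqrt(128) = 11.31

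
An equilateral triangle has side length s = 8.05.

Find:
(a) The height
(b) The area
(a) Height h = s·√3/2 = 8.05·√3/2 = 6.972
(b) Area = (√3/4)·s² = (√3/4)·8.05² = (√3/4)·64.8025 = 28.06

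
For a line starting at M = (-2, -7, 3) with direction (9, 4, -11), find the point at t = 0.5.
P(0.5) = (-2 + 9(0.5), -7 + 4(0.5), 3 + (-11)(0.5)) = (2.5, -5, -2.5)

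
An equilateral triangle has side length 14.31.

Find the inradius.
For an equilateral triangle, r = s/(2√3) where s is the side.
r = 14.31/(2√3) = 14.31/3.464102 = 4.131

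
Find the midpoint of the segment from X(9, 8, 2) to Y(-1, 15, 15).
Midpoint = ((9-1)/2, (8+15)/2, (2+15)/2) = (4, 11.5, 8.5)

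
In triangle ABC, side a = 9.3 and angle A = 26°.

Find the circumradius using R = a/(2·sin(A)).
R = a/(2·sin(A)) = 9.3/(2·sin(26°))
R = 9.3/(2·0.438371) = 9.3/0.876742 = 10.61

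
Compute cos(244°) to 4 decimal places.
cos(244 degrees) = -0.4384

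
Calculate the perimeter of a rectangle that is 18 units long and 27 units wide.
Perimeter = 2 * (length + width)
Perimeter = 2 * (18 + 27)
Perimeter = 2 * 45
Perimeter = 90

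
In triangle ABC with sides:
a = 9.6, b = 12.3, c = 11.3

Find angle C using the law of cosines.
cos(C) = (a² + b² - c²)/(2ab)
cos(C) = (9.6² + 12.3² - 11.3²)/(2·9.6·12.3) = 115.76/236.16 = 0.490176
C = arccos(0.490176) = 60.65°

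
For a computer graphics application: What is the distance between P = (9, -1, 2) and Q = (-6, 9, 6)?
d = √[(-15)² + (10)² + (4)²] = √341 = 18.47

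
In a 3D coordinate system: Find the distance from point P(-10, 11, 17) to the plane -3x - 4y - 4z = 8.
d = |(-3)(-10) + (-4)(11) + (-4)(17) - (8)| / √((-3)² + (-4)² + (-4)²) = 90/√41 = 14.06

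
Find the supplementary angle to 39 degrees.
Supplementary angles sum to 180 degrees.
Other angle = 180 - 39
Other angle = 141 degrees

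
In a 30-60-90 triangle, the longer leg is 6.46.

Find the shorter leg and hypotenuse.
In a 30-60-90 triangle, sides are in ratio 1 : √3 : 2.
Long leg = short leg·√3  →  short leg = 6.46/√3 = 3.73
Hypotenuse = 2·(short leg) = 2·6.46/√3 = 7.459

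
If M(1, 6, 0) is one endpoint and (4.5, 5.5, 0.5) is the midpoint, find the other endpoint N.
N = (2×4.5 - 1, 2×5.5 - 6, 2×0.5 - 0) = (8, 5, 1)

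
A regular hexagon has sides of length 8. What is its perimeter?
Perimeter = number of sides * side length
Perimeter = 6 * 8
Perimeter = 48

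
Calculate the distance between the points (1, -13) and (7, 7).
Using the distance formula: d = sqrt((x₂-x₁)² + (y₂-y₁)²)
dx = 7 - 1 = 6
dy = 7 - (-13) = 20
d = sqrt(6² + 20²) = sqrt(36 + 400) = sqrt(436) = 20.88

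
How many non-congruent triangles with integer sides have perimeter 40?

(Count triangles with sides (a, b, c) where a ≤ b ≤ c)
With a ≤ b ≤ c and a + b + c = 40, the triangle inequality a + b > c gives c < 40/2, so c ≤ 19.
Iterate a from 1 to ⌊p/3⌋ = 13; for each a, b ranges from a to ⌊(p−a)/2⌋ with c = p − a − b, keeping only c ≥ b.
Triples: (2, 19, 19), (3, 18, 19), (4, 17, 19), …
Count = 33 triangles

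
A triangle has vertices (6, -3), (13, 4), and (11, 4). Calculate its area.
Using the coordinate formula: Area = (1/2)|x₁(y₂-y₃) + x₂(y₃-y₁) + x₃(y₁-y₂)|
Area = (1/2)|6(4-4) + 13(4-(-3)) + 11((-3)-4)|
Area = (1/2)|6*0 + 13*7 + 11*(-7)|
Area = (1/2)|0 + 91 + (-77)|
Area = (1/2)*14 = 7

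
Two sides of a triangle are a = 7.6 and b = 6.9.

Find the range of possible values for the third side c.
By the triangle inequality: |a - b| < c < a + b
|7.6 - 6.9| < c < 7.6 + 6.9
0.7 < c < 14.5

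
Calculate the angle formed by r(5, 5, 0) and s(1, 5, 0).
r·s = 30, |r|² = 50, |s|² = 26
cos θ = 30/√1300 ≈ 0.8321
θ ≈ 33.69°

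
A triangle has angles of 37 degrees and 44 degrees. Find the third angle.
Sum of angles in a triangle = 180 degrees
Third angle = 180 - 37 - 44
Third angle = 99 degrees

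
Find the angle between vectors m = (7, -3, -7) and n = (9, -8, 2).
m·n = 73, |m|² = 107, |n|² = 149
cos θ = 73/√15943 ≈ 0.5781
θ ≈ 54.68°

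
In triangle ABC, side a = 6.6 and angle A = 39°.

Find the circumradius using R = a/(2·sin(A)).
R = a/(2·sin(A)) = 6.6/(2·sin(39°))
R = 6.6/(2·0.629320) = 6.6/1.258641 = 5.244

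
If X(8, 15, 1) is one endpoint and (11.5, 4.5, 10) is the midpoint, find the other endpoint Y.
Y = (2×11.5 - 8, 2×4.5 - 15, 2×10 - 1) = (15, -6, 19)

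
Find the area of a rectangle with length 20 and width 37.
Area = length * width
Area = 20 * 37
Area = 740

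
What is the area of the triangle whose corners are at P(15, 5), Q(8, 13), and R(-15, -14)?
Using the coordinate formula: Area = (1/2)|x₁(y₂-y₃) + x₂(y₃-y₁) + x₃(y₁-y₂)|
Area = (1/2)|15(13-(-14)) + 8((-14)-5) + (-15)(5-13)|
Area = (1/2)|15*27 + 8*(-19) + (-15)*(-8)|
Area = (1/2)|405 + (-152) + 120|
Area = (1/2)*373 = 186.50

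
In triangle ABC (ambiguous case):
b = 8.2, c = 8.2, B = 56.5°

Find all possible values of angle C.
sin(C)/c = sin(B)/b  →  sin(C) = c·sin(B)/b = 8.2·sin(56.5°)/8.2 = 0.833886
C₁ = arcsin(0.833886) = 56.5°,  C₂ = 180° - C₁ = 123.5°
Check C₂: A = 180° - 56.5° - 123.5° = 0° ≤ 0, rejected
C = 56.5° (one solution)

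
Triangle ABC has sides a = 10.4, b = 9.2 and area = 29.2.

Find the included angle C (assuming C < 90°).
Area = ½ab·sin(C)  →  sin(C) = 2·Area/(ab)
sin(C) = 2·29.2/(10.4·9.2) = 0.610368
C = arcsin(0.610368) = 37.62°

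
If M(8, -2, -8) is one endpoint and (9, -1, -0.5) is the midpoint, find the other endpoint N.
N = (2×9 - 8, 2×(-1) - (-2), 2×(-0.5) - (-8)) = (10, 0, 7)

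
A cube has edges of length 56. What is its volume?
Volume = s³
Volume = 56³
Volume = 175616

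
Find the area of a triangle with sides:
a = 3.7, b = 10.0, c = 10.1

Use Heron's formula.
s = (a+b+c)/2 = (3.7+10.0+10.1)/2 = 11.9
A = √(s(s-a)(s-b)(s-c)) = √(11.9·8.2·1.9·1.8)
A = √333.724 = 18.27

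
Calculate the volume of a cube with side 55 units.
Volume = s³
Volume = 55³
Volume = 166375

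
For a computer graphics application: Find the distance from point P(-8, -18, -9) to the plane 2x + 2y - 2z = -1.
d = |2(-8) + 2(-18) + (-2)(-9) - (-1)| / √(2² + 2² + (-2)²) = 33/√12 = 9.526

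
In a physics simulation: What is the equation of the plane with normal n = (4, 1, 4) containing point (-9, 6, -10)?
d = n·P = (4)(-9) + (1)(6) + (4)(-10) = -70
Plane: 4x + y + 4z = -70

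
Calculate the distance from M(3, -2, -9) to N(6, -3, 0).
d = √[(3)² + (-1)² + (9)²] = √91 = 9.539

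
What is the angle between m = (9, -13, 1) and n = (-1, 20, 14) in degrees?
m·n = -255, |m|² = 251, |n|² = 597
cos θ = -255/√149847 ≈ -0.6587
θ ≈ 131.2°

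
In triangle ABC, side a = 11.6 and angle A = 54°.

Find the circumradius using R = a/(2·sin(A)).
R = a/(2·sin(A)) = 11.6/(2·sin(54°))
R = 11.6/(2·0.809017) = 11.6/1.618034 = 7.169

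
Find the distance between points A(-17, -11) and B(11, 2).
Using the distance formula: d = sqrt((x₂-x₁)² + (y₂-y₁)²)
dx = 11 - (-17) = 28
dy = 2 - (-11) = 13
d = sqrt(28² + 13²) = sqrt(784 + 169) = sqrt(953) = 30.87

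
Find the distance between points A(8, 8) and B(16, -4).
Using the distance formula: d = sqrt((x₂-x₁)² + (y₂-y₁)²)
dx = 16 - 8 = 8
dy = (-4) - 8 = -12
d = sqrt(8² + (-12)²) = sqrt(64 + 144) = sqrt(208) = 14.42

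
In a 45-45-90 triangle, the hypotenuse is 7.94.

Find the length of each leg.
In a 45-45-90 triangle, hypotenuse = leg·√2  →  leg = hypotenuse/√2
leg = 7.94/√2 = 5.614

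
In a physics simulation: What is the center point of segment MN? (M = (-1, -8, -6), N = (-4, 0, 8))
Midpoint = ((-1-4)/2, (-8+0)/2, (-6+8)/2) = (-2.5, -4, 1)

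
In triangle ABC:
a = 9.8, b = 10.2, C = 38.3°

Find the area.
Using A = ½ab·sin(C):
A = ½·9.8·10.2·sin(38.3°) = ½·99.96·0.619779 = 30.98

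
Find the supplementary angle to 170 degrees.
Supplementary angles sum to 180 degrees.
Other angle = 180 - 170
Other angle = 10 degrees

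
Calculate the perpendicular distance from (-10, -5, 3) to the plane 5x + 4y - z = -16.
d = |5(-10) + 4(-5) + (-1)(3) - (-16)| / √(5² + 4² + (-1)²) = 57/√42 = 8.795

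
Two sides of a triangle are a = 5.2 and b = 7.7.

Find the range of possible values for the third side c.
By the triangle inequality: |a - b| < c < a + b
|5.2 - 7.7| < c < 5.2 + 7.7
2.5 < c < 12.9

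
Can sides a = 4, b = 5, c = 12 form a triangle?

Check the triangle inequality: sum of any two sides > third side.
No: 4 + 5 = 9 is not > 12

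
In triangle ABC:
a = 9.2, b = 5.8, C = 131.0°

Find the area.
Using A = ½ab·sin(C):
A = ½·9.2·5.8·sin(131.0°) = ½·53.36·0.754710 = 20.14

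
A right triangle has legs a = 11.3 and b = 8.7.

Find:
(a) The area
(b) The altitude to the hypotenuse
(a) Area = ½ab = ½·11.3·8.7 = 49.155
(b) Hypotenuse c = √(11.3² + 8.7²) = √203.38 = 14.2611
    Area = ½·c·h_c  →  h_c = 2·Area/c = 2·49.155/14.2611 = 6.894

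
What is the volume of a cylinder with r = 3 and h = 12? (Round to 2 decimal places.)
Volume = pi * r² * h
Volume = pi * 3² * 12
Volume = pi * 9 * 12
Volume = pi * 108
Volume = 339.29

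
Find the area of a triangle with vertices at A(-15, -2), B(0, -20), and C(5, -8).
Using the coordinate formula: Area = (1/2)|x₁(y₂-y₃) + x₂(y₃-y₁) + x₃(y₁-y₂)|
Area = (1/2)|(-15)((-20)-(-8)) + 0((-8)-(-2)) + 5((-2)-(-20))|
Area = (1/2)|(-15)*(-12) + 0*(-6) + 5*18|
Area = (1/2)|180 + 0 + 90|
Area = (1/2)*270 = 135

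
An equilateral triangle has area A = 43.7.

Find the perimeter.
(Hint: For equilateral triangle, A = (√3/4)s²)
A = (√3/4)s²  →  s² = 4A/√3 = 4·43.7/√3 = 100.921
s = 10.0459
Perimeter = 3s = 30.14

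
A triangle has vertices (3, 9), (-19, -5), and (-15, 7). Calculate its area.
Using the coordinate formula: Area = (1/2)|x₁(y₂-y₃) + x₂(y₃-y₁) + x₃(y₁-y₂)|
Area = (1/2)|3((-5)-7) + (-19)(7-9) + (-15)(9-(-5))|
Area = (1/2)|3*(-12) + (-19)*(-2) + (-15)*14|
Area = (1/2)|(-36) + 38 + (-210)|
Area = (1/2)*208 = 104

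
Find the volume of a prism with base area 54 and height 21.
Volume = base area * height
Volume = 54 * 21
Volume = 1134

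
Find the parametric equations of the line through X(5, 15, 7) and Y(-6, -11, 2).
Direction vector d = Y - X = (-11, -26, -5)
x = 5 - 11t, y = 15 - 26t, z = 7 - 5t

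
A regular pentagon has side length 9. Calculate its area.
For a regular 5-gon with side length s = 9:
Apothem a = s / (2*tan(pi/5)) = 9 / (2*tan(pi/5)) ≈ 6.1937
Perimeter P = 5 * 9 = 45
Area = (1/2) * P * a = (1/2) * 45 * 6.1937 = 139.36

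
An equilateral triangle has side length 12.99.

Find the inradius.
For an equilateral triangle, r = s/(2√3) where s is the side.
r = 12.99/(2√3) = 12.99/3.464102 = 3.75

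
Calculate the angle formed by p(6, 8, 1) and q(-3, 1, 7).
p·q = -3, |p|² = 101, |q|² = 59
cos θ = -3/√5959 ≈ -0.03886
θ ≈ 92.23°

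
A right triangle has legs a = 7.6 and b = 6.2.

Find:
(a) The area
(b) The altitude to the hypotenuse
(a) Area = ½ab = ½·7.6·6.2 = 23.56
(b) Hypotenuse c = √(7.6² + 6.2²) = √96.2 = 9.80816
    Area = ½·c·h_c  →  h_c = 2·Area/c = 2·23.56/9.80816 = 4.804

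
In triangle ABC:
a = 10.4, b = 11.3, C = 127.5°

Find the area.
Using A = ½ab·sin(C):
A = ½·10.4·11.3·sin(127.5°) = ½·117.52·0.793353 = 46.62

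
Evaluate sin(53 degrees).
sin(53 degrees) = 0.7986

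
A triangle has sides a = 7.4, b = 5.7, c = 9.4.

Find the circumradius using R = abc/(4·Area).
s = (a+b+c)/2 = 11.25
Area = √(s(s-a)(s-b)(s-c)) = √(11.25·3.85·5.55·1.85) = 21.0882
R = abc/(4·Area) = (7.4·5.7·9.4)/(4·21.0882) = 396.492/84.3528 = 4.7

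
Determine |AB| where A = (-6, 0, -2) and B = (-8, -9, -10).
d = √[(-2)² + (-9)² + (-8)²] = √149 = 12.21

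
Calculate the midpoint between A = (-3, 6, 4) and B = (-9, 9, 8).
Midpoint = ((-3-9)/2, (6+9)/2, (4+8)/2) = (-6, 7.5, 6)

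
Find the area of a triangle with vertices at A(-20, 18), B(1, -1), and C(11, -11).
Using the coordinate formula: Area = (1/2)|x₁(y₂-y₃) + x₂(y₃-y₁) + x₃(y₁-y₂)|
Area = (1/2)|(-20)((-1)-(-11)) + 1((-11)-18) + 11(18-(-1))|
Area = (1/2)|(-20)*10 + 1*(-29) + 11*19|
Area = (1/2)|(-200) + (-29) + 209|
Area = (1/2)*20 = 10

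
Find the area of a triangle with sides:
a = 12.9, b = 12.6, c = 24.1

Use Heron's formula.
s = (a+b+c)/2 = (12.9+12.6+24.1)/2 = 24.8
A = √(s(s-a)(s-b)(s-c)) = √(24.8·11.9·12.2·0.7)
A = √2520.32 = 50.2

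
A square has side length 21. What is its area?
Area = s²
Area = 21²
Area = 441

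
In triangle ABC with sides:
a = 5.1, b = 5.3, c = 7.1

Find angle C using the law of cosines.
cos(C) = (a² + b² - c²)/(2ab)
cos(C) = (5.1² + 5.3² - 7.1²)/(2·5.1·5.3) = 3.69/54.06 = 0.068257
C = arccos(0.068257) = 86.09°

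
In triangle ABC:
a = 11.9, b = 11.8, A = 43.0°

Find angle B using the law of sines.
sin(B)/b = sin(A)/a
sin(B) = b·sin(A)/a = 11.8·sin(43.0°)/11.9 = 0.676267
B = arcsin(0.676267) = 42.55°  (b ≤ a, so B ≤ A and the acute solution is unique)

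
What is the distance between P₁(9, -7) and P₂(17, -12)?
Using the distance formula: d = sqrt((x₂-x₁)² + (y₂-y₁)²)
dx = 17 - 9 = 8
dy = (-12) - (-7) = -5
d = sqrt(8² + (-5)²) = sqrt(64 + 25) = sqrt(89) = 9.43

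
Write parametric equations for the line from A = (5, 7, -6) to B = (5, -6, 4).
Direction vector d = B - A = (0, -13, 10)
x = 5, y = 7 - 13t, z = -6 + 10t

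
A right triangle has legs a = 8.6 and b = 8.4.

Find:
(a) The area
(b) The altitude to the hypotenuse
(a) Area = ½ab = ½·8.6·8.4 = 36.12
(b) Hypotenuse c = √(8.6² + 8.4²) = √144.52 = 12.0216
    Area = ½·c·h_c  →  h_c = 2·Area/c = 2·36.12/12.0216 = 6.009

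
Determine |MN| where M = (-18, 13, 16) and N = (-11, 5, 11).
d = √[(7)² + (-8)² + (-5)²] = √138 = 11.75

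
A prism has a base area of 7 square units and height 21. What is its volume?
Volume = base area * height
Volume = 7 * 21
Volume = 147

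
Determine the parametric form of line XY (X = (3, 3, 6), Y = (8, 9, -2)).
Direction vector d = Y - X = (5, 6, -8)
x = 3 + 5t, y = 3 + 6t, z = 6 - 8t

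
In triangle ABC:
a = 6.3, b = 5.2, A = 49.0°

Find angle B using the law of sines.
sin(B)/b = sin(A)/a
sin(B) = b·sin(A)/a = 5.2·sin(49.0°)/6.3 = 0.622935
B = arcsin(0.622935) = 38.53°  (b ≤ a, so B ≤ A and the acute solution is unique)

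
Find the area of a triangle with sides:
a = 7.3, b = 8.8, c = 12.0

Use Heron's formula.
s = (a+b+c)/2 = (7.3+8.8+12.0)/2 = 14.05
A = √(s(s-a)(s-b)(s-c)) = √(14.05·6.75·5.25·2.05)
A = √1020.69 = 31.95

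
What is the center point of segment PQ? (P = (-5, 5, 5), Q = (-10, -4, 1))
Midpoint = ((-5-10)/2, (5-4)/2, (5+1)/2) = (-7.5, 0.5, 3)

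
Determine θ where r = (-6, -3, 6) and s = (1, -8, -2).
r·s = 6, |r|² = 81, |s|² = 69
cos θ = 6/√5589 ≈ 0.08026
θ ≈ 85.4°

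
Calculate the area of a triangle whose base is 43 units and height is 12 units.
Area = (1/2) * base * height
Area = (1/2) * 43 * 12
Area = 258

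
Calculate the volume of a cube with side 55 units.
Volume = s³
Volume = 55³
Volume = 166375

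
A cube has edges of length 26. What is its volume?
Volume = s³
Volume = 26³
Volume = 17576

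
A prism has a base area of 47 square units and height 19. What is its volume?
Volume = base area * height
Volume = 47 * 19
Volume = 893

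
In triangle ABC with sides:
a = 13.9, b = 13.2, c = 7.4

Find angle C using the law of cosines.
cos(C) = (a² + b² - c²)/(2ab)
cos(C) = (13.9² + 13.2² - 7.4²)/(2·13.9·13.2) = 312.69/366.96 = 0.852109
C = arccos(0.852109) = 31.56°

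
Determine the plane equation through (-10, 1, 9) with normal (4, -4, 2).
d = n·P = (4)(-10) + (-4)(1) + (2)(9) = -26
Plane: 4x - 4y + 2z = -26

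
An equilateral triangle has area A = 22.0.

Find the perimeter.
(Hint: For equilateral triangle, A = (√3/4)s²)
A = (√3/4)s²  →  s² = 4A/√3 = 4·22.0/√3 = 50.8068
s = 7.12789
Perimeter = 3s = 21.38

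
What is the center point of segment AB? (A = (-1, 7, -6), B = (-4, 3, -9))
Midpoint = ((-1-4)/2, (7+3)/2, (-6-9)/2) = (-2.5, 5, -7.5)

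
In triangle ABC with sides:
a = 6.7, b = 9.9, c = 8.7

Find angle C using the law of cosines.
cos(C) = (a² + b² - c²)/(2ab)
cos(C) = (6.7² + 9.9² - 8.7²)/(2·6.7·9.9) = 67.21/132.66 = 0.506633
C = arccos(0.506633) = 59.56°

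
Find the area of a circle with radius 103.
Area = pi * r²
Area = pi * 103²
Area = pi * 10609
Area = 33329.16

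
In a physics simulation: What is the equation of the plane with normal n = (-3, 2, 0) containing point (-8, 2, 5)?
d = n·P = (-3)(-8) + (2)(2) + (0)(5) = 28
Plane: -3x + 2y = 28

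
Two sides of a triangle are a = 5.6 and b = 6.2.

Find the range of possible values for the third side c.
By the triangle inequality: |a - b| < c < a + b
|5.6 - 6.2| < c < 5.6 + 6.2
0.6 < c < 11.8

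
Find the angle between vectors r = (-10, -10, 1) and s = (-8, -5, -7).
r·s = 123, |r|² = 201, |s|² = 138
cos θ = 123/√27738 ≈ 0.7385
θ ≈ 42.39°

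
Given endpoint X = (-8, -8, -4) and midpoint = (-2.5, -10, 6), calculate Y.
Y = (2×(-2.5) - (-8), 2×(-10) - (-8), 2×6 - (-4)) = (3, -12, 16)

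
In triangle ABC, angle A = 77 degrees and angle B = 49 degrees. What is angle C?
Sum of angles in a triangle = 180 degrees
Third angle = 180 - 77 - 49
Third angle = 54 degrees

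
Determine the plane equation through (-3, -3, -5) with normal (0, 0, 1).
d = n·P = (0)(-3) + (0)(-3) + (1)(-5) = -5
Plane: z = -5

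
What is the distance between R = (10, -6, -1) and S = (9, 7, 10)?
d = √[(-1)² + (13)² + (11)²] = √291 = 17.06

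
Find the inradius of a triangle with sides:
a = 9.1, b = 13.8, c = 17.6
s = (a+b+c)/2 = (9.1+13.8+17.6)/2 = 20.25
Area = √(s(s-a)(s-b)(s-c)) = √(20.25·11.15·6.45·2.65) = 62.123
r = Area/s = 62.123/20.25 = 3.068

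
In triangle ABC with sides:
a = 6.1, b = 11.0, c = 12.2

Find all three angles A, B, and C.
By the law of cosines:
cos(A) = (b² + c² - a²)/(2bc) = 0.866729  →  A = 29.92°
cos(B) = (a² + c² - b²)/(2ac) = 0.437046  →  B = 64.08°
cos(C) = (a² + b² - c²)/(2ab) = 0.069821  →  C = 86°
Check: A + B + C = 180.0° ✓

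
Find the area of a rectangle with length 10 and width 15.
Area = length * width
Area = 10 * 15
Area = 150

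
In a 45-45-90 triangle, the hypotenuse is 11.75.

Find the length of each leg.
In a 45-45-90 triangle, hypotenuse = leg·√2  →  leg = hypotenuse/√2
leg = 11.75/√2 = 8.309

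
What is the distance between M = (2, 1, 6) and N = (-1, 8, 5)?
d = √[(-3)² + (7)² + (-1)²] = √59 = 7.681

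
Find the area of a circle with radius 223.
Area = pi * r²
Area = pi * 223²
Area = pi * 49729
Area = 156228.26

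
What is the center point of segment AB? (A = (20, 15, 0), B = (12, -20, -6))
Midpoint = ((20+12)/2, (15-20)/2, (0-6)/2) = (16, -2.5, -3)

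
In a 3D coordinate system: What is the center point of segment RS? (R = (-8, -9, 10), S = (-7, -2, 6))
Midpoint = ((-8-7)/2, (-9-2)/2, (10+6)/2) = (-7.5, -5.5, 8)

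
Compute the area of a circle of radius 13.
Area = pi * r²
Area = pi * 13²
Area = pi * 169
Area = 530.93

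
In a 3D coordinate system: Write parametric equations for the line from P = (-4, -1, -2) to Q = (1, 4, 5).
Direction vector d = Q - P = (5, 5, 7)
x = -4 + 5t, y = -1 + 5t, z = -2 + 7t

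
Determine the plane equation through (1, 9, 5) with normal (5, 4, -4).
d = n·P = (5)(1) + (4)(9) + (-4)(5) = 21
Plane: 5x + 4y - 4z = 21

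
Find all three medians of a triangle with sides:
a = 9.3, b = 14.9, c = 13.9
Using m_x = ½√(2y² + 2z² - x²):
m_a = ½√(2·14.9² + 2·13.9² - 9.3²) = ½√743.95 = 13.64
m_b = ½√(2·9.3² + 2·13.9² - 14.9²) = ½√337.39 = 9.184
m_c = ½√(2·9.3² + 2·14.9² - 13.9²) = ½√423.79 = 10.29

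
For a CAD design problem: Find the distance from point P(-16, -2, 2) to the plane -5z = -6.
d = |0(-16) + 0(-2) + (-5)(2) - (-6)| / √(0² + 0² + (-5)²) = 4/√25 = 0.8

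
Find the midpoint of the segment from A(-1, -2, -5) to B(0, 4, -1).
Midpoint = ((-1+0)/2, (-2+4)/2, (-5-1)/2) = (-0.5, 1, -3)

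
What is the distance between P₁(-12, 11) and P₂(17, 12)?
Using the distance formula: d = sqrt((x₂-x₁)² + (y₂-y₁)²)
dx = 17 - (-12) = 29
dy = 12 - 11 = 1
d = sqrt(29² + 1²) = sqrt(841 + 1) = sqrt(842) = 29.02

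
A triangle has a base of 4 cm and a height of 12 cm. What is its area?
Area = (1/2) * base * height
Area = (1/2) * 4 * 12
Area = 24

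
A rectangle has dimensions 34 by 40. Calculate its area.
Area = length * width
Area = 34 * 40
Area = 1360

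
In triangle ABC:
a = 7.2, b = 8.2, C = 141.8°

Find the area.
Using A = ½ab·sin(C):
A = ½·7.2·8.2·sin(141.8°) = ½·59.04·0.618408 = 18.26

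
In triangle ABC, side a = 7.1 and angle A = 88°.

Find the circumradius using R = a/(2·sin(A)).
R = a/(2·sin(A)) = 7.1/(2·sin(88°))
R = 7.1/(2·0.999391) = 7.1/1.998782 = 3.552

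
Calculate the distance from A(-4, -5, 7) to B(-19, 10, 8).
d = √[(-15)² + (15)² + (1)²] = √451 = 21.24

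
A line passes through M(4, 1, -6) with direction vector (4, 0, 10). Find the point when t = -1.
P(-1) = (4 + 4(-1), 1 + 0(-1), -6 + 10(-1)) = (0, 1, -16)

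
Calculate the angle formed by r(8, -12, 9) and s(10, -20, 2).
r·s = 338, |r|² = 289, |s|² = 504
cos θ = 338/√145656 ≈ 0.8856
θ ≈ 27.67°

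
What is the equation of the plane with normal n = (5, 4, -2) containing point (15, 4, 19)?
d = n·P = (5)(15) + (4)(4) + (-2)(19) = 53
Plane: 5x + 4y - 2z = 53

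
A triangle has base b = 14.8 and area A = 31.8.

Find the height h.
A = ½bh  →  h = 2A/b
h = 2·31.8/14.8 = 4.297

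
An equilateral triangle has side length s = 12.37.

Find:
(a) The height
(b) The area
(a) Height h = s·√3/2 = 12.37·√3/2 = 10.71
(b) Area = (√3/4)·s² = (√3/4)·12.37² = (√3/4)·153.017 = 66.26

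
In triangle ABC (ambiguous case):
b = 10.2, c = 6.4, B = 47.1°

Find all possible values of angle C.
sin(C)/c = sin(B)/b  →  sin(C) = c·sin(B)/b = 6.4·sin(47.1°)/10.2 = 0.459635
C₁ = arcsin(0.459635) = 27.36°,  C₂ = 180° - C₁ = 152.64°
Check C₂: A = 180° - 47.1° - 152.64° = -19.74° ≤ 0, rejected
C = 27.36° (one solution)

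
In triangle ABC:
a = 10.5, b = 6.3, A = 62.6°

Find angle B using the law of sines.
sin(B)/b = sin(A)/a
sin(B) = b·sin(A)/a = 6.3·sin(62.6°)/10.5 = 0.532689
B = arcsin(0.532689) = 32.19°  (b ≤ a, so B ≤ A and the acute solution is unique)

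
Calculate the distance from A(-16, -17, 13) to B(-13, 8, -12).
d = √[(3)² + (25)² + (-25)²] = √1259 = 35.48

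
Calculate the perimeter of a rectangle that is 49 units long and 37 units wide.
Perimeter = 2 * (length + width)
Perimeter = 2 * (49 + 37)
Perimeter = 2 * 86
Perimeter = 172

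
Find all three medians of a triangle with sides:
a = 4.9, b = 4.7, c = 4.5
Using m_x = ½√(2y² + 2z² - x²):
m_a = ½√(2·4.7² + 2·4.5² - 4.9²) = ½√60.67 = 3.895
m_b = ½√(2·4.9² + 2·4.5² - 4.7²) = ½√66.43 = 4.075
m_c = ½√(2·4.9² + 2·4.7² - 4.5²) = ½√71.95 = 4.241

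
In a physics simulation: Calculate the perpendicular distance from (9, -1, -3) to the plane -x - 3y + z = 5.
d = |(-1)(9) + (-3)(-1) + 1(-3) - (5)| / √((-1)² + (-3)² + 1²) = 14/√11 = 4.221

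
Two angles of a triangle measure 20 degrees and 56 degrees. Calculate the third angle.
Sum of angles in a triangle = 180 degrees
Third angle = 180 - 20 - 56
Third angle = 104 degrees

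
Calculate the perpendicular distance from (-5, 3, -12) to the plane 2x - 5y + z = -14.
d = |2(-5) + (-5)(3) + 1(-12) - (-14)| / √(2² + (-5)² + 1²) = 23/√30 = 4.199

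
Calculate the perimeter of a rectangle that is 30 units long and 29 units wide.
Perimeter = 2 * (length + width)
Perimeter = 2 * (30 + 29)
Perimeter = 2 * 59
Perimeter = 118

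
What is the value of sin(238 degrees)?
sin(238 degrees) = -0.848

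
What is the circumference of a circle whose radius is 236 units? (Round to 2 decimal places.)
Circumference = 2 * pi * r
Circumference = 2 * pi * 236
Circumference = 1482.83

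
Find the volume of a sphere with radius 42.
Volume = (4/3) * pi * r³
Volume = (4/3) * pi * 42³
Volume = (4/3) * pi * 74088
Volume = 310339.09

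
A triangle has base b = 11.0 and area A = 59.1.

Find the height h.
A = ½bh  →  h = 2A/b
h = 2·59.1/11.0 = 10.75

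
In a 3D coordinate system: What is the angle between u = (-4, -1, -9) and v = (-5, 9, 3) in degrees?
u·v = -16, |u|² = 98, |v|² = 115
cos θ = -16/√11270 ≈ -0.1507
θ ≈ 98.67°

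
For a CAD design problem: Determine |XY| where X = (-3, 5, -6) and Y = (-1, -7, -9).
d = √[(2)² + (-12)² + (-3)²] = √157 = 12.53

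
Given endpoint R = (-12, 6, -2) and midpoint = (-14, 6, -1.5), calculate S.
S = (2×(-14) - (-12), 2×6 - 6, 2×(-1.5) - (-2)) = (-16, 6, -1)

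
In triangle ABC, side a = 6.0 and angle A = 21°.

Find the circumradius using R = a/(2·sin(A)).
R = a/(2·sin(A)) = 6.0/(2·sin(21°))
R = 6.0/(2·0.358368) = 6.0/0.716736 = 8.371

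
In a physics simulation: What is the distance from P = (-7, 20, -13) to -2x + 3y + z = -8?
d = |(-2)(-7) + 3(20) + 1(-13) - (-8)| / √((-2)² + 3² + 1²) = 69/√14 = 18.44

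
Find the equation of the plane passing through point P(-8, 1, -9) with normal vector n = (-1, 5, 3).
d = n·P = (-1)(-8) + (5)(1) + (3)(-9) = -14
Plane: -x + 5y + 3z = -14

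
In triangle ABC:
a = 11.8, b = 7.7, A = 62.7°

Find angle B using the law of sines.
sin(B)/b = sin(A)/a
sin(B) = b·sin(A)/a = 7.7·sin(62.7°)/11.8 = 0.579860
B = arcsin(0.579860) = 35.44°  (b ≤ a, so B ≤ A and the acute solution is unique)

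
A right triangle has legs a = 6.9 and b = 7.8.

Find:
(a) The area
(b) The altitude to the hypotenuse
(a) Area = ½ab = ½·6.9·7.8 = 26.91
(b) Hypotenuse c = √(6.9² + 7.8²) = √108.45 = 10.4139
    Area = ½·c·h_c  →  h_c = 2·Area/c = 2·26.91/10.4139 = 5.168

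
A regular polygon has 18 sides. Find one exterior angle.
Exterior angle of a regular n-gon = 360/n
Exterior angle = 360/18
Exterior angle = 20 degrees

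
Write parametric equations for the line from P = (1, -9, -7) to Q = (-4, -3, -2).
Direction vector d = Q - P = (-5, 6, 5)
x = 1 - 5t, y = -9 + 6t, z = -7 + 5t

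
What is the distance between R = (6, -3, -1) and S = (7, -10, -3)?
d = √[(1)² + (-7)² + (-2)²] = √54 = 7.348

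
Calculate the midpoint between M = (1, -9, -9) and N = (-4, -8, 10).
Midpoint = ((1-4)/2, (-9-8)/2, (-9+10)/2) = (-1.5, -8.5, 0.5)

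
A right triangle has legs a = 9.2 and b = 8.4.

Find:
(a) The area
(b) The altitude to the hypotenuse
(a) Area = ½ab = ½·9.2·8.4 = 38.64
(b) Hypotenuse c = √(9.2² + 8.4²) = √155.2 = 12.4579
    Area = ½·c·h_c  →  h_c = 2·Area/c = 2·38.64/12.4579 = 6.203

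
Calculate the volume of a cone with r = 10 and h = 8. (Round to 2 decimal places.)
Volume = (1/3) * pi * r² * h
Volume = (1/3) * pi * 10² * 8
Volume = (1/3) * pi * 100 * 8
Volume = (1/3) * pi * 800
Volume = 837.76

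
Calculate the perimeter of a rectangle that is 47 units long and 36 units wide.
Perimeter = 2 * (length + width)
Perimeter = 2 * (47 + 36)
Perimeter = 2 * 83
Perimeter = 166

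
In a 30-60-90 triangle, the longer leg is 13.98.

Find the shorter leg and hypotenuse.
In a 30-60-90 triangle, sides are in ratio 1 : √3 : 2.
Long leg = short leg·√3  →  short leg = 13.98/√3 = 8.071
Hypotenuse = 2·(short leg) = 2·13.98/√3 = 16.14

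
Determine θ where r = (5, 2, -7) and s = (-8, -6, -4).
r·s = -24, |r|² = 78, |s|² = 116
cos θ = -24/√9048 ≈ -0.2523
θ ≈ 104.6°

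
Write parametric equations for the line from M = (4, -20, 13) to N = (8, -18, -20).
Direction vector d = N - M = (4, 2, -33)
x = 4 + 4t, y = -20 + 2t, z = 13 - 33t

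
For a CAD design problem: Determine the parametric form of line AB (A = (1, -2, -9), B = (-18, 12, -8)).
Direction vector d = B - A = (-19, 14, 1)
x = 1 - 19t, y = -2 + 14t, z = -9 + t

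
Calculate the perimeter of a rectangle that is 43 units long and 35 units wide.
Perimeter = 2 * (length + width)
Perimeter = 2 * (43 + 35)
Perimeter = 2 * 78
Perimeter = 156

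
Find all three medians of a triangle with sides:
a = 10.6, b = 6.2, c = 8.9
Using m_x = ½√(2y² + 2z² - x²):
m_a = ½√(2·6.2² + 2·8.9² - 10.6²) = ½√122.94 = 5.544
m_b = ½√(2·10.6² + 2·8.9² - 6.2²) = ½√344.7 = 9.283
m_c = ½√(2·10.6² + 2·6.2² - 8.9²) = ½√222.39 = 7.456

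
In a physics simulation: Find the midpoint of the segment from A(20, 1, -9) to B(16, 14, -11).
Midpoint = ((20+16)/2, (1+14)/2, (-9-11)/2) = (18, 7.5, -10)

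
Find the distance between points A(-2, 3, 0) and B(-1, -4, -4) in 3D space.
d = √[(1)² + (-7)² + (-4)²] = √66 = 8.124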